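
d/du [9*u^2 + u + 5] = 18*u + 1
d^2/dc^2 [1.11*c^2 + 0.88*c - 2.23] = 2.22000000000000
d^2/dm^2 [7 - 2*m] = 0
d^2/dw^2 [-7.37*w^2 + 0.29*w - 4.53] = -14.7400000000000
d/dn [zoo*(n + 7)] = zoo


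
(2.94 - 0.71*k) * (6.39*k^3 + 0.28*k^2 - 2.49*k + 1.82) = -4.5369*k^4 + 18.5878*k^3 + 2.5911*k^2 - 8.6128*k + 5.3508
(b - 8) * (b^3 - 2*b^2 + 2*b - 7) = b^4 - 10*b^3 + 18*b^2 - 23*b + 56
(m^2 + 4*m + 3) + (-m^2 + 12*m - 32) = 16*m - 29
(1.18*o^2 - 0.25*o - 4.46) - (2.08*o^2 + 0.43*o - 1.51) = -0.9*o^2 - 0.68*o - 2.95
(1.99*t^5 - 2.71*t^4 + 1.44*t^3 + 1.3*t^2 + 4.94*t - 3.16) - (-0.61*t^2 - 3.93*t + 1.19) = 1.99*t^5 - 2.71*t^4 + 1.44*t^3 + 1.91*t^2 + 8.87*t - 4.35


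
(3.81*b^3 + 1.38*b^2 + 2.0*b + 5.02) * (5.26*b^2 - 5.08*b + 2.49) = 20.0406*b^5 - 12.096*b^4 + 12.9965*b^3 + 19.6814*b^2 - 20.5216*b + 12.4998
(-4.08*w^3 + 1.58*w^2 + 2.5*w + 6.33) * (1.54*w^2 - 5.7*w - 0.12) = -6.2832*w^5 + 25.6892*w^4 - 4.6664*w^3 - 4.6914*w^2 - 36.381*w - 0.7596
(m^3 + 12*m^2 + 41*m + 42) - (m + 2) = m^3 + 12*m^2 + 40*m + 40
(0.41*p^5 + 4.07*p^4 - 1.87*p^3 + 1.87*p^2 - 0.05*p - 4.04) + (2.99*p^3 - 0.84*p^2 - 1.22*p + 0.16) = 0.41*p^5 + 4.07*p^4 + 1.12*p^3 + 1.03*p^2 - 1.27*p - 3.88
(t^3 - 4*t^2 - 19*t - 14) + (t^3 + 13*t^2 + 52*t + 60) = 2*t^3 + 9*t^2 + 33*t + 46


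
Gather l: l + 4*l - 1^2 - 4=5*l - 5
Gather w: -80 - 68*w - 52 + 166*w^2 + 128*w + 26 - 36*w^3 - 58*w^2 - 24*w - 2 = -36*w^3 + 108*w^2 + 36*w - 108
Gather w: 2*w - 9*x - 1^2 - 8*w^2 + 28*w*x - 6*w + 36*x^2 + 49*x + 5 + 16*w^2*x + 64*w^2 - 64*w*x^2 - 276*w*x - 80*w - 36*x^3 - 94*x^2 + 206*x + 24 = w^2*(16*x + 56) + w*(-64*x^2 - 248*x - 84) - 36*x^3 - 58*x^2 + 246*x + 28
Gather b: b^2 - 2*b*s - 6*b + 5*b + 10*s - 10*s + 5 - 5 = b^2 + b*(-2*s - 1)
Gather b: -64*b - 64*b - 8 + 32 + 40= 64 - 128*b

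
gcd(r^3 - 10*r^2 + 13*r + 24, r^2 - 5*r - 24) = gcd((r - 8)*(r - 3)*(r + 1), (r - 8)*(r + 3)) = r - 8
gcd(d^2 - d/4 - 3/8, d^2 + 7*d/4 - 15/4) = 1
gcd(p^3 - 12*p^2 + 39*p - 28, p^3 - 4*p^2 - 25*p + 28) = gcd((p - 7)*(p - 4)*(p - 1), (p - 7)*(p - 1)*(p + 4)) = p^2 - 8*p + 7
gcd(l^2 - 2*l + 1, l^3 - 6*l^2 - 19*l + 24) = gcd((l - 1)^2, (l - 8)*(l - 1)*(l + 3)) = l - 1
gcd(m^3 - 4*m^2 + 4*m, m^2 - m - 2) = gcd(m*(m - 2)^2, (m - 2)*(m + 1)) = m - 2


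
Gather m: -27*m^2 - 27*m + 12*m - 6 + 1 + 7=-27*m^2 - 15*m + 2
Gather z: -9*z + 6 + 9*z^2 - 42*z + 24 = 9*z^2 - 51*z + 30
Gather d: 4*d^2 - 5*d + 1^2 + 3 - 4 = 4*d^2 - 5*d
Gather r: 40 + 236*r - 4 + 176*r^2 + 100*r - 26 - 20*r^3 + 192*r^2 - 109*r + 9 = -20*r^3 + 368*r^2 + 227*r + 19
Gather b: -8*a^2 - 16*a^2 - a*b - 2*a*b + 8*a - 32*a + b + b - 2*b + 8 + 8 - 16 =-24*a^2 - 3*a*b - 24*a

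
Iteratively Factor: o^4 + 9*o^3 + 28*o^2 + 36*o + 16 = (o + 2)*(o^3 + 7*o^2 + 14*o + 8) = (o + 1)*(o + 2)*(o^2 + 6*o + 8) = (o + 1)*(o + 2)*(o + 4)*(o + 2)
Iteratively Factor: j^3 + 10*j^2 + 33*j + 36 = (j + 3)*(j^2 + 7*j + 12) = (j + 3)^2*(j + 4)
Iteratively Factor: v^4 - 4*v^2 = (v)*(v^3 - 4*v) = v*(v + 2)*(v^2 - 2*v) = v*(v - 2)*(v + 2)*(v)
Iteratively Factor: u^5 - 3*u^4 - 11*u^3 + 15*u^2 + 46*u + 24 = (u + 1)*(u^4 - 4*u^3 - 7*u^2 + 22*u + 24) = (u - 3)*(u + 1)*(u^3 - u^2 - 10*u - 8) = (u - 4)*(u - 3)*(u + 1)*(u^2 + 3*u + 2) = (u - 4)*(u - 3)*(u + 1)^2*(u + 2)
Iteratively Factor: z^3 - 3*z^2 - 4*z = (z + 1)*(z^2 - 4*z) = z*(z + 1)*(z - 4)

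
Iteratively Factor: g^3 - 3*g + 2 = (g - 1)*(g^2 + g - 2) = (g - 1)^2*(g + 2)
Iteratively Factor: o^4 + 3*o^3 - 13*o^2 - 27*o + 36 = (o - 3)*(o^3 + 6*o^2 + 5*o - 12) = (o - 3)*(o + 3)*(o^2 + 3*o - 4) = (o - 3)*(o - 1)*(o + 3)*(o + 4)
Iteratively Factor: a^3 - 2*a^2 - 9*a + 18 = (a - 2)*(a^2 - 9) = (a - 3)*(a - 2)*(a + 3)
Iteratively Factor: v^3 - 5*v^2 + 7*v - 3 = (v - 3)*(v^2 - 2*v + 1) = (v - 3)*(v - 1)*(v - 1)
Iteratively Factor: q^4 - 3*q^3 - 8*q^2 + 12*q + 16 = (q + 1)*(q^3 - 4*q^2 - 4*q + 16) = (q - 4)*(q + 1)*(q^2 - 4) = (q - 4)*(q + 1)*(q + 2)*(q - 2)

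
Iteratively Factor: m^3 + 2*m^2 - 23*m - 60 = (m + 4)*(m^2 - 2*m - 15) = (m + 3)*(m + 4)*(m - 5)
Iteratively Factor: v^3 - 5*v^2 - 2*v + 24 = (v + 2)*(v^2 - 7*v + 12) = (v - 4)*(v + 2)*(v - 3)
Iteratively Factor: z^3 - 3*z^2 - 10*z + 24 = (z - 2)*(z^2 - z - 12) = (z - 4)*(z - 2)*(z + 3)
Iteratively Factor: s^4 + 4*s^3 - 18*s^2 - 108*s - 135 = (s - 5)*(s^3 + 9*s^2 + 27*s + 27) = (s - 5)*(s + 3)*(s^2 + 6*s + 9) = (s - 5)*(s + 3)^2*(s + 3)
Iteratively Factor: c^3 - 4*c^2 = (c)*(c^2 - 4*c) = c*(c - 4)*(c)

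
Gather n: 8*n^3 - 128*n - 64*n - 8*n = 8*n^3 - 200*n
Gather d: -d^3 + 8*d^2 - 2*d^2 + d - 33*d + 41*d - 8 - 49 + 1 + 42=-d^3 + 6*d^2 + 9*d - 14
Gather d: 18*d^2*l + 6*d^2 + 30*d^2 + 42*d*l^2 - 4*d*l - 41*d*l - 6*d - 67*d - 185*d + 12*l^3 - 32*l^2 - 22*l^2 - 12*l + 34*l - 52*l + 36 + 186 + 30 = d^2*(18*l + 36) + d*(42*l^2 - 45*l - 258) + 12*l^3 - 54*l^2 - 30*l + 252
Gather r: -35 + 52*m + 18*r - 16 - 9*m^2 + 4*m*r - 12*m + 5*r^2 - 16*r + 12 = -9*m^2 + 40*m + 5*r^2 + r*(4*m + 2) - 39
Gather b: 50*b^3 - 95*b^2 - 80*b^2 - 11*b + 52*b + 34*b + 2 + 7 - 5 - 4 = 50*b^3 - 175*b^2 + 75*b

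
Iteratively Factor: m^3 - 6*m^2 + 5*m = (m)*(m^2 - 6*m + 5) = m*(m - 1)*(m - 5)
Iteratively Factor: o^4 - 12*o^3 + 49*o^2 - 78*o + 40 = (o - 2)*(o^3 - 10*o^2 + 29*o - 20) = (o - 4)*(o - 2)*(o^2 - 6*o + 5) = (o - 4)*(o - 2)*(o - 1)*(o - 5)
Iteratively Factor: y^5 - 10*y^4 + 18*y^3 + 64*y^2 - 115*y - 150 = (y - 5)*(y^4 - 5*y^3 - 7*y^2 + 29*y + 30) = (y - 5)*(y - 3)*(y^3 - 2*y^2 - 13*y - 10) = (y - 5)^2*(y - 3)*(y^2 + 3*y + 2) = (y - 5)^2*(y - 3)*(y + 1)*(y + 2)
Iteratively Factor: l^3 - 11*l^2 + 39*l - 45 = (l - 3)*(l^2 - 8*l + 15) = (l - 5)*(l - 3)*(l - 3)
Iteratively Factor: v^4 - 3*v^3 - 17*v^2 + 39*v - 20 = (v + 4)*(v^3 - 7*v^2 + 11*v - 5) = (v - 1)*(v + 4)*(v^2 - 6*v + 5) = (v - 5)*(v - 1)*(v + 4)*(v - 1)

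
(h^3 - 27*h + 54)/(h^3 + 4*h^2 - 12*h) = (h^2 - 6*h + 9)/(h*(h - 2))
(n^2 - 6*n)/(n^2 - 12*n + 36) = n/(n - 6)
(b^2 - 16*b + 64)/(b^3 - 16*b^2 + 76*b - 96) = (b - 8)/(b^2 - 8*b + 12)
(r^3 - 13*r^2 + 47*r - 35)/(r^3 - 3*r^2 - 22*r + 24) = (r^2 - 12*r + 35)/(r^2 - 2*r - 24)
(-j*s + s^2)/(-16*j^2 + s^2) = s*(j - s)/(16*j^2 - s^2)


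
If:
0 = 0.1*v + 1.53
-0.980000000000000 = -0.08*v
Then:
No Solution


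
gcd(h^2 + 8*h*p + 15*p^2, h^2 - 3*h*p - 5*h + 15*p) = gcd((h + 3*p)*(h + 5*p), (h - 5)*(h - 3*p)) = 1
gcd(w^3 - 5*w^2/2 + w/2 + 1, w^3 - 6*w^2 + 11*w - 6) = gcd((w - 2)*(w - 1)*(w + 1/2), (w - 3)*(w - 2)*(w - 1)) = w^2 - 3*w + 2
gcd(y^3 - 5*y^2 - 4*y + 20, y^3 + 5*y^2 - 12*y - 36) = y + 2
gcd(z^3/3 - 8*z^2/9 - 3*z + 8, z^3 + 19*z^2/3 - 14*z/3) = 1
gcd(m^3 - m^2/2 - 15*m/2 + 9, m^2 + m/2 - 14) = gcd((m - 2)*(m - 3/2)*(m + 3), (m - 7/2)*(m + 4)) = 1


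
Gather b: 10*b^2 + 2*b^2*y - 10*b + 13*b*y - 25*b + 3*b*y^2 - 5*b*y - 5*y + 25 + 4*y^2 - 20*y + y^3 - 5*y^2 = b^2*(2*y + 10) + b*(3*y^2 + 8*y - 35) + y^3 - y^2 - 25*y + 25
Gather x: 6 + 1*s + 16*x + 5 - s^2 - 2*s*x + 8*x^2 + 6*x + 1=-s^2 + s + 8*x^2 + x*(22 - 2*s) + 12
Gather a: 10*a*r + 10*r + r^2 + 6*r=10*a*r + r^2 + 16*r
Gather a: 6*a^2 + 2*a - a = 6*a^2 + a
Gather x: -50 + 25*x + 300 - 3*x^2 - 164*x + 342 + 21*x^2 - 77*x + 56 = 18*x^2 - 216*x + 648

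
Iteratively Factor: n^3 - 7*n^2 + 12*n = (n)*(n^2 - 7*n + 12) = n*(n - 4)*(n - 3)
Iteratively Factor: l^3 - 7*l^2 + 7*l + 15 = (l - 5)*(l^2 - 2*l - 3) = (l - 5)*(l + 1)*(l - 3)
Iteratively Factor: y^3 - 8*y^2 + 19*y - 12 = (y - 1)*(y^2 - 7*y + 12) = (y - 4)*(y - 1)*(y - 3)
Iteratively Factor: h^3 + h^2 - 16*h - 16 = (h - 4)*(h^2 + 5*h + 4) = (h - 4)*(h + 1)*(h + 4)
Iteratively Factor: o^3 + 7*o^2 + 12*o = (o + 4)*(o^2 + 3*o) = o*(o + 4)*(o + 3)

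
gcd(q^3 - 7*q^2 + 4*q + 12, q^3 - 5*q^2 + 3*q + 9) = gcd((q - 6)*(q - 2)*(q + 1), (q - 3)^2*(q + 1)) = q + 1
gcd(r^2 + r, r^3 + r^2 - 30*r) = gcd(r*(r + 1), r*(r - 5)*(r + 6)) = r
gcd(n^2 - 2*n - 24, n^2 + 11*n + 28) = n + 4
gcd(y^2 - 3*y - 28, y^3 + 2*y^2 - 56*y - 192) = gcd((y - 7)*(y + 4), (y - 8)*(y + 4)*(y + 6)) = y + 4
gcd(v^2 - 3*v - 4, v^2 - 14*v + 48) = 1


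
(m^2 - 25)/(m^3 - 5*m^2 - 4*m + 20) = (m + 5)/(m^2 - 4)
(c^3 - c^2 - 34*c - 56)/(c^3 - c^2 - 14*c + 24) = (c^2 - 5*c - 14)/(c^2 - 5*c + 6)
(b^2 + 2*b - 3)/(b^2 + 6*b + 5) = (b^2 + 2*b - 3)/(b^2 + 6*b + 5)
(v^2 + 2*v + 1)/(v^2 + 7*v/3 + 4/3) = 3*(v + 1)/(3*v + 4)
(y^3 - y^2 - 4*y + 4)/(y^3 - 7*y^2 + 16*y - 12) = (y^2 + y - 2)/(y^2 - 5*y + 6)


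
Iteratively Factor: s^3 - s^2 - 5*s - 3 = (s - 3)*(s^2 + 2*s + 1) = (s - 3)*(s + 1)*(s + 1)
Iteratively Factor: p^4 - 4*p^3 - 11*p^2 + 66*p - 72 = (p - 3)*(p^3 - p^2 - 14*p + 24) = (p - 3)^2*(p^2 + 2*p - 8) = (p - 3)^2*(p - 2)*(p + 4)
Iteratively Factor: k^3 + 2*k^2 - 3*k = (k - 1)*(k^2 + 3*k) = k*(k - 1)*(k + 3)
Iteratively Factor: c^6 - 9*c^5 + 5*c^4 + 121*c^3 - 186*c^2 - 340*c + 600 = (c + 3)*(c^5 - 12*c^4 + 41*c^3 - 2*c^2 - 180*c + 200) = (c - 2)*(c + 3)*(c^4 - 10*c^3 + 21*c^2 + 40*c - 100) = (c - 2)*(c + 2)*(c + 3)*(c^3 - 12*c^2 + 45*c - 50) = (c - 2)^2*(c + 2)*(c + 3)*(c^2 - 10*c + 25) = (c - 5)*(c - 2)^2*(c + 2)*(c + 3)*(c - 5)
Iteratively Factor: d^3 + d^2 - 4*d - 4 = (d + 2)*(d^2 - d - 2) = (d + 1)*(d + 2)*(d - 2)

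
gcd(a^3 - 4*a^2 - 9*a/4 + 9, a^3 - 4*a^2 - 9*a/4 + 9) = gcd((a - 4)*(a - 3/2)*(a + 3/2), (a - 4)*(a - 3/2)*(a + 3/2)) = a^3 - 4*a^2 - 9*a/4 + 9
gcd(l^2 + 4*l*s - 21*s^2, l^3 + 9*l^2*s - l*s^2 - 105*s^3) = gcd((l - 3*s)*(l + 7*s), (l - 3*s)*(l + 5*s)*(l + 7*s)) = -l^2 - 4*l*s + 21*s^2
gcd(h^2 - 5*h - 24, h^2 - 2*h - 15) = h + 3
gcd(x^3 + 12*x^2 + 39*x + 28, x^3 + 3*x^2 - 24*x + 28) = x + 7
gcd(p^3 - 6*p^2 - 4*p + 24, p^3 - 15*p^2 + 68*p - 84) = p^2 - 8*p + 12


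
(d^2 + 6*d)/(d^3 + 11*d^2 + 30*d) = 1/(d + 5)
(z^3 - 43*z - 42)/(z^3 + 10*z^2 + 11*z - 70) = (z^3 - 43*z - 42)/(z^3 + 10*z^2 + 11*z - 70)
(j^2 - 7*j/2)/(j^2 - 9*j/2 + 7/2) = j/(j - 1)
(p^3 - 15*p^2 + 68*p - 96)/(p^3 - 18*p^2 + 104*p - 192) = (p - 3)/(p - 6)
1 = 1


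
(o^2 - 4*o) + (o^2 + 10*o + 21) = 2*o^2 + 6*o + 21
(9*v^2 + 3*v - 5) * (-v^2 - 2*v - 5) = -9*v^4 - 21*v^3 - 46*v^2 - 5*v + 25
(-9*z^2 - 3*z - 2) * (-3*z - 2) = 27*z^3 + 27*z^2 + 12*z + 4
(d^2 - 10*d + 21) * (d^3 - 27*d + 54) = d^5 - 10*d^4 - 6*d^3 + 324*d^2 - 1107*d + 1134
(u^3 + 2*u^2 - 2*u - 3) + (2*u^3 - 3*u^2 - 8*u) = 3*u^3 - u^2 - 10*u - 3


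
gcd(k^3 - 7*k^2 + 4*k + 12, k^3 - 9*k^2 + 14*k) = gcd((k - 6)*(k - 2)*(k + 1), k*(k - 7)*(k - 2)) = k - 2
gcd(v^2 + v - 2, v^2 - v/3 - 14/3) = v + 2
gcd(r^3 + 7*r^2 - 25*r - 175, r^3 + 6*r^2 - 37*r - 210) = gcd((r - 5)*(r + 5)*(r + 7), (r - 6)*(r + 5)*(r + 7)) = r^2 + 12*r + 35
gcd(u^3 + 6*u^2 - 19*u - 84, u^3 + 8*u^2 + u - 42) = u^2 + 10*u + 21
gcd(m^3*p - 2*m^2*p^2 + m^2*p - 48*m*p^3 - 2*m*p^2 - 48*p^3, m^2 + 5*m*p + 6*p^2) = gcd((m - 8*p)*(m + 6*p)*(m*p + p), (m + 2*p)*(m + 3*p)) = 1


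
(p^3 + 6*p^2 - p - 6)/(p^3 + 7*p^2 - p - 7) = (p + 6)/(p + 7)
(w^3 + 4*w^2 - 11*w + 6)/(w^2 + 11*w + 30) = (w^2 - 2*w + 1)/(w + 5)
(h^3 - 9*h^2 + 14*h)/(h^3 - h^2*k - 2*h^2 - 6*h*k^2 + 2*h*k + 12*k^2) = h*(h - 7)/(h^2 - h*k - 6*k^2)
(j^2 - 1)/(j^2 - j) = (j + 1)/j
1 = 1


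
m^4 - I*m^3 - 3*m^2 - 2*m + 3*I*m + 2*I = (m - 2)*(m + 1)^2*(m - I)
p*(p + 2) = p^2 + 2*p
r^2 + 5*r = r*(r + 5)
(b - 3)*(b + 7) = b^2 + 4*b - 21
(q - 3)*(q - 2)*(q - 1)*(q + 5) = q^4 - q^3 - 19*q^2 + 49*q - 30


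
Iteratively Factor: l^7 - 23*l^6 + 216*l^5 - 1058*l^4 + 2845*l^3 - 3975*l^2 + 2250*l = (l - 2)*(l^6 - 21*l^5 + 174*l^4 - 710*l^3 + 1425*l^2 - 1125*l) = (l - 5)*(l - 2)*(l^5 - 16*l^4 + 94*l^3 - 240*l^2 + 225*l) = (l - 5)*(l - 3)*(l - 2)*(l^4 - 13*l^3 + 55*l^2 - 75*l) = (l - 5)*(l - 3)^2*(l - 2)*(l^3 - 10*l^2 + 25*l) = (l - 5)^2*(l - 3)^2*(l - 2)*(l^2 - 5*l) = l*(l - 5)^2*(l - 3)^2*(l - 2)*(l - 5)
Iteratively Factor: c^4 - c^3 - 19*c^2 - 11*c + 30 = (c - 1)*(c^3 - 19*c - 30) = (c - 1)*(c + 3)*(c^2 - 3*c - 10) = (c - 5)*(c - 1)*(c + 3)*(c + 2)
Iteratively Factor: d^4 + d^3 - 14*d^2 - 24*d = (d + 3)*(d^3 - 2*d^2 - 8*d) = (d - 4)*(d + 3)*(d^2 + 2*d) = (d - 4)*(d + 2)*(d + 3)*(d)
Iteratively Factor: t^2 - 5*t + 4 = (t - 4)*(t - 1)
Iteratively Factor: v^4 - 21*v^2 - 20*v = (v + 1)*(v^3 - v^2 - 20*v) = (v - 5)*(v + 1)*(v^2 + 4*v) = v*(v - 5)*(v + 1)*(v + 4)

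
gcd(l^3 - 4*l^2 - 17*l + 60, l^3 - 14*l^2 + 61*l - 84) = l - 3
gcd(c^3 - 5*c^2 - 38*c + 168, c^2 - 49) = c - 7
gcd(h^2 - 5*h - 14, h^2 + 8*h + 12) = h + 2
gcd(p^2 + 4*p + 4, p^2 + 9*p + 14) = p + 2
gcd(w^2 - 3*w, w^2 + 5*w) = w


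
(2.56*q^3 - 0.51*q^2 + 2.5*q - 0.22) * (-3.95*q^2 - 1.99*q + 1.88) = -10.112*q^5 - 3.0799*q^4 - 4.0473*q^3 - 5.0648*q^2 + 5.1378*q - 0.4136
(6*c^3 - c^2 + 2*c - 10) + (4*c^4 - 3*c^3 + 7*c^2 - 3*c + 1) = 4*c^4 + 3*c^3 + 6*c^2 - c - 9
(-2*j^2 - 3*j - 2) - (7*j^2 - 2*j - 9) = -9*j^2 - j + 7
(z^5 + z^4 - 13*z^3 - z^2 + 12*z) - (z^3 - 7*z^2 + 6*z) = z^5 + z^4 - 14*z^3 + 6*z^2 + 6*z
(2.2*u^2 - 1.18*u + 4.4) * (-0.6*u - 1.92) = -1.32*u^3 - 3.516*u^2 - 0.374400000000001*u - 8.448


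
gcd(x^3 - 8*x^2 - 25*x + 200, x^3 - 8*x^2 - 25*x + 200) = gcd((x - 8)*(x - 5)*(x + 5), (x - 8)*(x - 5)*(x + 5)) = x^3 - 8*x^2 - 25*x + 200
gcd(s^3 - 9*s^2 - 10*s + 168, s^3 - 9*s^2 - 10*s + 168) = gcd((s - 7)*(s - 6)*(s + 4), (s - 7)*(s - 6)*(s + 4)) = s^3 - 9*s^2 - 10*s + 168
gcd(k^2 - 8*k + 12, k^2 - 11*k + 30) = k - 6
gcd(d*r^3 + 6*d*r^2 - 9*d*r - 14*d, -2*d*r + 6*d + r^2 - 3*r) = 1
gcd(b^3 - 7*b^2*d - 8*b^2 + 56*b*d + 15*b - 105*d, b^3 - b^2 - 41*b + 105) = b^2 - 8*b + 15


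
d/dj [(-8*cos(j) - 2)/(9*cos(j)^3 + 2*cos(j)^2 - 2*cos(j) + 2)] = 32*(-72*cos(j)^3 - 35*cos(j)^2 - 4*cos(j) + 10)*sin(j)/(-8*sin(j)^2 + 19*cos(j) + 9*cos(3*j) + 16)^2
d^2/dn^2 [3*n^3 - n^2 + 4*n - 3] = 18*n - 2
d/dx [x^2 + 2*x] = 2*x + 2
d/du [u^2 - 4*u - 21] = 2*u - 4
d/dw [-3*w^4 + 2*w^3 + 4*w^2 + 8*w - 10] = -12*w^3 + 6*w^2 + 8*w + 8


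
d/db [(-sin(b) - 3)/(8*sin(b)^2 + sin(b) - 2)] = (8*sin(b)^2 + 48*sin(b) + 5)*cos(b)/(8*sin(b)^2 + sin(b) - 2)^2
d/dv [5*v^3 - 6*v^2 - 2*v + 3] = 15*v^2 - 12*v - 2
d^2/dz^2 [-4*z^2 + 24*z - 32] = -8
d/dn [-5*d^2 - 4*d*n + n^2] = -4*d + 2*n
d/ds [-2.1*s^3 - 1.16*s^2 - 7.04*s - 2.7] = -6.3*s^2 - 2.32*s - 7.04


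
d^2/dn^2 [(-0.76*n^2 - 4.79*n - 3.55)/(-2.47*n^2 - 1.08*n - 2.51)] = (54.39187*n^3 + 101.678538*n^2 - 121.359498*n - 52.129742)/(15.069223*n^6 + 19.766916*n^5 + 54.582801*n^4 + 41.433768*n^3 + 55.466733*n^2 + 20.412324*n + 15.813251)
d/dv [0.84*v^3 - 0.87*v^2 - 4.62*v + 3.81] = 2.52*v^2 - 1.74*v - 4.62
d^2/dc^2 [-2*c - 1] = 0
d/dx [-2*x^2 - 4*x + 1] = -4*x - 4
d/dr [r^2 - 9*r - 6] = 2*r - 9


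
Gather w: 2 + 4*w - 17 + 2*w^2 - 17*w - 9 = 2*w^2 - 13*w - 24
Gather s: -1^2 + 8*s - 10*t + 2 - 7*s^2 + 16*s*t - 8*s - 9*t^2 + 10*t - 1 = -7*s^2 + 16*s*t - 9*t^2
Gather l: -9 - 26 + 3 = -32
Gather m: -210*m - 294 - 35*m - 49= -245*m - 343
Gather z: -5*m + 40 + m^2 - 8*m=m^2 - 13*m + 40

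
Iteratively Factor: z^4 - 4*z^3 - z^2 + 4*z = (z - 4)*(z^3 - z) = (z - 4)*(z - 1)*(z^2 + z) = (z - 4)*(z - 1)*(z + 1)*(z)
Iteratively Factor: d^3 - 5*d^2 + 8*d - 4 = (d - 2)*(d^2 - 3*d + 2) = (d - 2)*(d - 1)*(d - 2)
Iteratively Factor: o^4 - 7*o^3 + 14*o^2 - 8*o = (o - 1)*(o^3 - 6*o^2 + 8*o) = (o - 4)*(o - 1)*(o^2 - 2*o) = o*(o - 4)*(o - 1)*(o - 2)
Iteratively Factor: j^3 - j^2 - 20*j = (j + 4)*(j^2 - 5*j) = (j - 5)*(j + 4)*(j)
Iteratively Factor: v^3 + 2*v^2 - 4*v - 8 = (v - 2)*(v^2 + 4*v + 4) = (v - 2)*(v + 2)*(v + 2)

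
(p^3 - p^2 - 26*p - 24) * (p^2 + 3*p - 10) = p^5 + 2*p^4 - 39*p^3 - 92*p^2 + 188*p + 240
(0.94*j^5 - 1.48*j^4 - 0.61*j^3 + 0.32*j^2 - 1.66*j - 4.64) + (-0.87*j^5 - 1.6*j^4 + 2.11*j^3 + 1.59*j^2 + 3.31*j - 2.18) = 0.07*j^5 - 3.08*j^4 + 1.5*j^3 + 1.91*j^2 + 1.65*j - 6.82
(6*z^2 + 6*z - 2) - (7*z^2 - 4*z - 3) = -z^2 + 10*z + 1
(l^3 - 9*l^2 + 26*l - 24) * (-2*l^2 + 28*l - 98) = -2*l^5 + 46*l^4 - 402*l^3 + 1658*l^2 - 3220*l + 2352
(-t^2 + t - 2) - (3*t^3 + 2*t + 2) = -3*t^3 - t^2 - t - 4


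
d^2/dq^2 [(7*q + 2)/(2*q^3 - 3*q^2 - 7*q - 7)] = 2*(84*q^5 - 78*q^4 + 65*q^3 + 558*q^2 - 231*q - 287)/(8*q^9 - 36*q^8 - 30*q^7 + 141*q^6 + 357*q^5 - 42*q^4 - 931*q^3 - 1470*q^2 - 1029*q - 343)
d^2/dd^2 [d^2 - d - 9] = 2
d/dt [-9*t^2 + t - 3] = 1 - 18*t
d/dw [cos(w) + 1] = -sin(w)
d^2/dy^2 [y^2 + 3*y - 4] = 2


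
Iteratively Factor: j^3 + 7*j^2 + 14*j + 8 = (j + 2)*(j^2 + 5*j + 4) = (j + 1)*(j + 2)*(j + 4)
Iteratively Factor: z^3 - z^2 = (z)*(z^2 - z) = z^2*(z - 1)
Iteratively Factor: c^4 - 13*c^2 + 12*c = (c - 3)*(c^3 + 3*c^2 - 4*c) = (c - 3)*(c + 4)*(c^2 - c) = (c - 3)*(c - 1)*(c + 4)*(c)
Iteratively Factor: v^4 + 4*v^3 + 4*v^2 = (v + 2)*(v^3 + 2*v^2) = v*(v + 2)*(v^2 + 2*v) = v^2*(v + 2)*(v + 2)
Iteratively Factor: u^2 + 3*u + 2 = (u + 1)*(u + 2)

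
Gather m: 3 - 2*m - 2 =1 - 2*m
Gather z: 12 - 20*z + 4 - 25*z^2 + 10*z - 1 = -25*z^2 - 10*z + 15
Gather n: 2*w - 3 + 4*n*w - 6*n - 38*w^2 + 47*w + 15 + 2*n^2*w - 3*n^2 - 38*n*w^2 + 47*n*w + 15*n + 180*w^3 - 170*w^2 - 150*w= n^2*(2*w - 3) + n*(-38*w^2 + 51*w + 9) + 180*w^3 - 208*w^2 - 101*w + 12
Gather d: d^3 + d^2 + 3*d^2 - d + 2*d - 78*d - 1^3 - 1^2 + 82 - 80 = d^3 + 4*d^2 - 77*d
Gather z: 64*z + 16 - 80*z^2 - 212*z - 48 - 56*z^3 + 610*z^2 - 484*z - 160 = -56*z^3 + 530*z^2 - 632*z - 192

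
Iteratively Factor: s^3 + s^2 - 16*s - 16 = (s - 4)*(s^2 + 5*s + 4) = (s - 4)*(s + 4)*(s + 1)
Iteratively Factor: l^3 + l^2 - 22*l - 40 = (l + 4)*(l^2 - 3*l - 10) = (l + 2)*(l + 4)*(l - 5)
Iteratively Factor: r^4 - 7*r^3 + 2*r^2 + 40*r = (r)*(r^3 - 7*r^2 + 2*r + 40) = r*(r - 5)*(r^2 - 2*r - 8) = r*(r - 5)*(r + 2)*(r - 4)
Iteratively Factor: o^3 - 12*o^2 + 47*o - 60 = (o - 4)*(o^2 - 8*o + 15) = (o - 4)*(o - 3)*(o - 5)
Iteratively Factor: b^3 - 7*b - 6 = (b + 1)*(b^2 - b - 6) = (b + 1)*(b + 2)*(b - 3)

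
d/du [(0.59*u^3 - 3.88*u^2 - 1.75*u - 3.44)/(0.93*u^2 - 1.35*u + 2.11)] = (0.5487*u^4 - 1.593*u^3 + 10.6002*u^2 - 9.9752*u - 8.3365)/(0.8649*u^4 - 2.511*u^3 + 5.7471*u^2 - 5.697*u + 4.4521)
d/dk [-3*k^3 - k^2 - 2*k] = -9*k^2 - 2*k - 2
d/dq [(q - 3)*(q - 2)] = 2*q - 5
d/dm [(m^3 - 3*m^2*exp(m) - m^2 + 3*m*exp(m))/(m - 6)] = (-3*m^3*exp(m) + 2*m^3 + 18*m^2*exp(m) - 19*m^2 + 18*m*exp(m) + 12*m - 18*exp(m))/(m^2 - 12*m + 36)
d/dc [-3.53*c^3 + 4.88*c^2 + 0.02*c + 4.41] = -10.59*c^2 + 9.76*c + 0.02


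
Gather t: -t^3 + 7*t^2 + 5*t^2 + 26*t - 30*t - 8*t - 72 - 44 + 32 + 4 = -t^3 + 12*t^2 - 12*t - 80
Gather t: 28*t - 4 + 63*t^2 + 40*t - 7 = 63*t^2 + 68*t - 11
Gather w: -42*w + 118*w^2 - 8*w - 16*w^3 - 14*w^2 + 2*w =-16*w^3 + 104*w^2 - 48*w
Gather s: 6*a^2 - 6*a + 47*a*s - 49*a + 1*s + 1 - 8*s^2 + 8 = 6*a^2 - 55*a - 8*s^2 + s*(47*a + 1) + 9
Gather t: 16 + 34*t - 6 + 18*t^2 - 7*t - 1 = 18*t^2 + 27*t + 9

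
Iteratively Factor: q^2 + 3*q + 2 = (q + 1)*(q + 2)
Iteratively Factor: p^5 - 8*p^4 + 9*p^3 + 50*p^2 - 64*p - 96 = (p - 3)*(p^4 - 5*p^3 - 6*p^2 + 32*p + 32) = (p - 4)*(p - 3)*(p^3 - p^2 - 10*p - 8) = (p - 4)*(p - 3)*(p + 1)*(p^2 - 2*p - 8) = (p - 4)*(p - 3)*(p + 1)*(p + 2)*(p - 4)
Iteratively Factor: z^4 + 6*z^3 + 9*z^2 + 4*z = (z)*(z^3 + 6*z^2 + 9*z + 4) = z*(z + 1)*(z^2 + 5*z + 4) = z*(z + 1)*(z + 4)*(z + 1)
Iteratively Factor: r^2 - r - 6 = (r - 3)*(r + 2)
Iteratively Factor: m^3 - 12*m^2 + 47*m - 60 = (m - 3)*(m^2 - 9*m + 20) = (m - 5)*(m - 3)*(m - 4)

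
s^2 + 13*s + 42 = (s + 6)*(s + 7)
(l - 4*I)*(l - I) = l^2 - 5*I*l - 4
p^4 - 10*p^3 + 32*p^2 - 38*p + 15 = (p - 5)*(p - 3)*(p - 1)^2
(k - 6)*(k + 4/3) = k^2 - 14*k/3 - 8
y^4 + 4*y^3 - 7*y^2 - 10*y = y*(y - 2)*(y + 1)*(y + 5)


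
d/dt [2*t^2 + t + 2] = 4*t + 1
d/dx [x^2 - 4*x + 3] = 2*x - 4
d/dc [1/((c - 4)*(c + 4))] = -2*c/(c^4 - 32*c^2 + 256)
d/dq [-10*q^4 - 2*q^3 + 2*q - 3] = -40*q^3 - 6*q^2 + 2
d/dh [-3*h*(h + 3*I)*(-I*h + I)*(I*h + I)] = -12*h^3 - 27*I*h^2 + 6*h + 9*I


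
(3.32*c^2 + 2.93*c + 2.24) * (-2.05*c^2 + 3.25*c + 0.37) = -6.806*c^4 + 4.7835*c^3 + 6.1589*c^2 + 8.3641*c + 0.8288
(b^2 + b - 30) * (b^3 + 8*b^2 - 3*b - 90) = b^5 + 9*b^4 - 25*b^3 - 333*b^2 + 2700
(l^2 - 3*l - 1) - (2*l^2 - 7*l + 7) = -l^2 + 4*l - 8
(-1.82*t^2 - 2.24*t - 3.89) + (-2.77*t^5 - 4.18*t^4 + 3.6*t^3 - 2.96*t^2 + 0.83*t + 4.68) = -2.77*t^5 - 4.18*t^4 + 3.6*t^3 - 4.78*t^2 - 1.41*t + 0.79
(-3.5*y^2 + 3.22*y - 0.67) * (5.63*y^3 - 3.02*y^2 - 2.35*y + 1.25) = -19.705*y^5 + 28.6986*y^4 - 5.2715*y^3 - 9.9186*y^2 + 5.5995*y - 0.8375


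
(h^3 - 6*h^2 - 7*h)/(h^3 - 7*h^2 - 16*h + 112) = h*(h + 1)/(h^2 - 16)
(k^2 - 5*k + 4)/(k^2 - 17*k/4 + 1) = 4*(k - 1)/(4*k - 1)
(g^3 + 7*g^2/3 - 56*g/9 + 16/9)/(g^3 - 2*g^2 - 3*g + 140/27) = 3*(3*g^2 + 11*g - 4)/(9*g^2 - 6*g - 35)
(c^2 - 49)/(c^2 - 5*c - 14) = (c + 7)/(c + 2)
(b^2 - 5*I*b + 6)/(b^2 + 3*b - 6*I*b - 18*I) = (b + I)/(b + 3)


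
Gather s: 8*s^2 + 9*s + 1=8*s^2 + 9*s + 1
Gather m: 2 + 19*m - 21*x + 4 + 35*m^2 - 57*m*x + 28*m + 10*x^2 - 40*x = 35*m^2 + m*(47 - 57*x) + 10*x^2 - 61*x + 6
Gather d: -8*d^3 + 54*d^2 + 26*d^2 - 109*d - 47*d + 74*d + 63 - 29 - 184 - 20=-8*d^3 + 80*d^2 - 82*d - 170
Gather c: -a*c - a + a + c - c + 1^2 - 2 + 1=-a*c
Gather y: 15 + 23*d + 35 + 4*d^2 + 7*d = 4*d^2 + 30*d + 50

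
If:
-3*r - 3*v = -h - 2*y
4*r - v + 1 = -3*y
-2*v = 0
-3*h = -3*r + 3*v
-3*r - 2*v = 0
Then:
No Solution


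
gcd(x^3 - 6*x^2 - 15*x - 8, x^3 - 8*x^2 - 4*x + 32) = x - 8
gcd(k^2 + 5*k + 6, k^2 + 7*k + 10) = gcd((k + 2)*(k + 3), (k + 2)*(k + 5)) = k + 2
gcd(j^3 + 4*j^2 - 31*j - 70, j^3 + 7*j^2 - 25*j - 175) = j^2 + 2*j - 35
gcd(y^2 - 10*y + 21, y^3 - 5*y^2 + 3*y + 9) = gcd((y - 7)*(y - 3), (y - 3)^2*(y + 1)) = y - 3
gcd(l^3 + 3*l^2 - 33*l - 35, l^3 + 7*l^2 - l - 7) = l^2 + 8*l + 7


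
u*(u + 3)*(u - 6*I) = u^3 + 3*u^2 - 6*I*u^2 - 18*I*u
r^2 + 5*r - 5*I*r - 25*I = (r + 5)*(r - 5*I)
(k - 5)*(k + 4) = k^2 - k - 20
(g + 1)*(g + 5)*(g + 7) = g^3 + 13*g^2 + 47*g + 35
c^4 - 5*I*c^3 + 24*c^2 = c^2*(c - 8*I)*(c + 3*I)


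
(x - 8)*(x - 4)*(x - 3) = x^3 - 15*x^2 + 68*x - 96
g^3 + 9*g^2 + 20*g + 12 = (g + 1)*(g + 2)*(g + 6)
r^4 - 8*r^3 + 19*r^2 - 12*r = r*(r - 4)*(r - 3)*(r - 1)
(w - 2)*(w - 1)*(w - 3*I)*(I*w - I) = I*w^4 + 3*w^3 - 4*I*w^3 - 12*w^2 + 5*I*w^2 + 15*w - 2*I*w - 6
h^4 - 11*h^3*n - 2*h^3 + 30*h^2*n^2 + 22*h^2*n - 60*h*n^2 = h*(h - 2)*(h - 6*n)*(h - 5*n)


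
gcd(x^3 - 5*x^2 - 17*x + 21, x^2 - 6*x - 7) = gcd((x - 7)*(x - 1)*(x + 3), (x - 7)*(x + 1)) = x - 7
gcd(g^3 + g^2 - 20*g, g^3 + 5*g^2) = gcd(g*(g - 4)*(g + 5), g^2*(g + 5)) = g^2 + 5*g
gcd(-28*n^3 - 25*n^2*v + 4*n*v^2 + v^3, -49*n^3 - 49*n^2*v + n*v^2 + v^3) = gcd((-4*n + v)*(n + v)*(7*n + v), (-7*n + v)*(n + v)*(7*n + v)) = 7*n^2 + 8*n*v + v^2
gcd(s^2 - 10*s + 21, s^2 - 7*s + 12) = s - 3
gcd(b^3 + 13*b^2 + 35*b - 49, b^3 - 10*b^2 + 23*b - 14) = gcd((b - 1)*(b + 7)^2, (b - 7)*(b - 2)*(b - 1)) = b - 1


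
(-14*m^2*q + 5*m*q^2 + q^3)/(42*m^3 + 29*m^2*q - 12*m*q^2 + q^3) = q*(-14*m^2 + 5*m*q + q^2)/(42*m^3 + 29*m^2*q - 12*m*q^2 + q^3)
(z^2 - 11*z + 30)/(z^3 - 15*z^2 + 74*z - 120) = 1/(z - 4)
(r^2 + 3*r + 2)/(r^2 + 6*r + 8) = (r + 1)/(r + 4)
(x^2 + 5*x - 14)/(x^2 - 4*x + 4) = (x + 7)/(x - 2)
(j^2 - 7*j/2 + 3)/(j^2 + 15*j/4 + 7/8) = 4*(2*j^2 - 7*j + 6)/(8*j^2 + 30*j + 7)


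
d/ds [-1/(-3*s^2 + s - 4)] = (1 - 6*s)/(3*s^2 - s + 4)^2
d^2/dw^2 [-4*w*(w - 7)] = -8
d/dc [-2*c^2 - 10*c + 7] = -4*c - 10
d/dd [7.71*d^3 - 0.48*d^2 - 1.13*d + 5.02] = 23.13*d^2 - 0.96*d - 1.13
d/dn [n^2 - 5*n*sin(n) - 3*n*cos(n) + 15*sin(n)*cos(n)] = 3*n*sin(n) - 5*n*cos(n) + 2*n - 5*sin(n) - 3*cos(n) + 15*cos(2*n)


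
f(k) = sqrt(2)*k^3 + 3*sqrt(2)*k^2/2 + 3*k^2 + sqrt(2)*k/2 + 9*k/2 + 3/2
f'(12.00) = 739.06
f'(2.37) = 53.31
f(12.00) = 3245.22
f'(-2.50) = 6.12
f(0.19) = 2.68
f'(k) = 3*sqrt(2)*k^2 + 3*sqrt(2)*k + 6*k + sqrt(2)/2 + 9/2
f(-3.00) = -6.21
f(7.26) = 850.40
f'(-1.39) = -0.83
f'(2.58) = 59.87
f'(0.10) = 6.27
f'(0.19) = 7.31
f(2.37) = 61.43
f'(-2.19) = 3.12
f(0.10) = 2.07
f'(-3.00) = 12.66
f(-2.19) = -0.20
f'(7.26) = 303.19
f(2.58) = 73.31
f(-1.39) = 0.36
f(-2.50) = -1.61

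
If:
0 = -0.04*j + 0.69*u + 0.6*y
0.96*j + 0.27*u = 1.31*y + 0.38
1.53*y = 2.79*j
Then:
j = -0.21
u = 0.32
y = -0.38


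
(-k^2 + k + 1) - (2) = -k^2 + k - 1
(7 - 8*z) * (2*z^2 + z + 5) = -16*z^3 + 6*z^2 - 33*z + 35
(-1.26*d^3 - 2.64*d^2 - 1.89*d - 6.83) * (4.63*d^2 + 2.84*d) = -5.8338*d^5 - 15.8016*d^4 - 16.2483*d^3 - 36.9905*d^2 - 19.3972*d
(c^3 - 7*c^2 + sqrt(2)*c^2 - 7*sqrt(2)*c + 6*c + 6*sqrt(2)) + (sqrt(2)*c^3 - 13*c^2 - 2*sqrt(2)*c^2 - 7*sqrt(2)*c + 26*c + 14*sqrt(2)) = c^3 + sqrt(2)*c^3 - 20*c^2 - sqrt(2)*c^2 - 14*sqrt(2)*c + 32*c + 20*sqrt(2)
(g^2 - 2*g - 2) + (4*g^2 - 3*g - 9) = 5*g^2 - 5*g - 11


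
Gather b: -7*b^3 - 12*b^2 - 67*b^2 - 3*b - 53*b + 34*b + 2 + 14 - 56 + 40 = -7*b^3 - 79*b^2 - 22*b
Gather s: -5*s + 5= 5 - 5*s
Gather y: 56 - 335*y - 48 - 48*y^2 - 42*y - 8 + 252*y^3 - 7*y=252*y^3 - 48*y^2 - 384*y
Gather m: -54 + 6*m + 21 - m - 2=5*m - 35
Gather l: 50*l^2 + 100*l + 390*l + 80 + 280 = 50*l^2 + 490*l + 360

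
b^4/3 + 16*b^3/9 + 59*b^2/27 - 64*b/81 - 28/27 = (b/3 + 1)*(b - 2/3)*(b + 2/3)*(b + 7/3)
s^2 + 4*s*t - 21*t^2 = (s - 3*t)*(s + 7*t)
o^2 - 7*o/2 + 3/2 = (o - 3)*(o - 1/2)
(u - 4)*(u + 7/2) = u^2 - u/2 - 14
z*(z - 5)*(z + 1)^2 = z^4 - 3*z^3 - 9*z^2 - 5*z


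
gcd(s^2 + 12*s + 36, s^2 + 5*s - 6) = s + 6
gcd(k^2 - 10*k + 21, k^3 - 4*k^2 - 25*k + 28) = k - 7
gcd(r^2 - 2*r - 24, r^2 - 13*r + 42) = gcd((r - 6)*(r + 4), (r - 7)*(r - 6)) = r - 6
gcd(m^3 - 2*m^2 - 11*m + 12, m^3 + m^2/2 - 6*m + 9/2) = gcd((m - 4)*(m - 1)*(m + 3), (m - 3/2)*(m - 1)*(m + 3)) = m^2 + 2*m - 3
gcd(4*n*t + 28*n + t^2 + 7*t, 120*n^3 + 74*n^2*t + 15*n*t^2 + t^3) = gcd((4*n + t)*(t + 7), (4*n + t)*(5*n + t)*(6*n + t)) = 4*n + t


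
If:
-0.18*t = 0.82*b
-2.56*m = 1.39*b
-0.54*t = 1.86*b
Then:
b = 0.00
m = 0.00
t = 0.00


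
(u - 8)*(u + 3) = u^2 - 5*u - 24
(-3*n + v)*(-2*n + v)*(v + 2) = 6*n^2*v + 12*n^2 - 5*n*v^2 - 10*n*v + v^3 + 2*v^2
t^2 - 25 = (t - 5)*(t + 5)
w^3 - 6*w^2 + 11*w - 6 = (w - 3)*(w - 2)*(w - 1)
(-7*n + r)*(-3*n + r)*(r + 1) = 21*n^2*r + 21*n^2 - 10*n*r^2 - 10*n*r + r^3 + r^2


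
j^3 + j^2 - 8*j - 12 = (j - 3)*(j + 2)^2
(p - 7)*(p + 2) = p^2 - 5*p - 14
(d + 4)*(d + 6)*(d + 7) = d^3 + 17*d^2 + 94*d + 168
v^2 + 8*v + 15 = (v + 3)*(v + 5)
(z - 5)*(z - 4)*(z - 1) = z^3 - 10*z^2 + 29*z - 20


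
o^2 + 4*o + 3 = (o + 1)*(o + 3)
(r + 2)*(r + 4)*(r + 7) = r^3 + 13*r^2 + 50*r + 56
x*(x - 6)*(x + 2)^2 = x^4 - 2*x^3 - 20*x^2 - 24*x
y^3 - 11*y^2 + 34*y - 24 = (y - 6)*(y - 4)*(y - 1)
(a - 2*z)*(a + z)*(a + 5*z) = a^3 + 4*a^2*z - 7*a*z^2 - 10*z^3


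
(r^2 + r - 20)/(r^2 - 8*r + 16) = (r + 5)/(r - 4)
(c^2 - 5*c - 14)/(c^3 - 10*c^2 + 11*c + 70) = 1/(c - 5)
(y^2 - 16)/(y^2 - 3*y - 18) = (16 - y^2)/(-y^2 + 3*y + 18)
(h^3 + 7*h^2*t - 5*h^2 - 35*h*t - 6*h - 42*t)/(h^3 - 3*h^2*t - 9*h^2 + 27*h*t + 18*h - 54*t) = (-h^2 - 7*h*t - h - 7*t)/(-h^2 + 3*h*t + 3*h - 9*t)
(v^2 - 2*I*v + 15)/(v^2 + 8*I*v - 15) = (v - 5*I)/(v + 5*I)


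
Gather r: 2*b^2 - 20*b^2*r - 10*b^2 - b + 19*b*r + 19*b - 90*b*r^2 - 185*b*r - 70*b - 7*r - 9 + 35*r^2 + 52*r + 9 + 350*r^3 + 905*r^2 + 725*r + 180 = -8*b^2 - 52*b + 350*r^3 + r^2*(940 - 90*b) + r*(-20*b^2 - 166*b + 770) + 180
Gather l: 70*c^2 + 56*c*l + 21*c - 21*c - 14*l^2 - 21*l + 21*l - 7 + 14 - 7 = 70*c^2 + 56*c*l - 14*l^2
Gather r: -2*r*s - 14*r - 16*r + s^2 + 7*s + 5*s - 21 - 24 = r*(-2*s - 30) + s^2 + 12*s - 45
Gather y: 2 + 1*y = y + 2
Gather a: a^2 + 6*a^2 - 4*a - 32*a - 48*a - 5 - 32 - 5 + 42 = 7*a^2 - 84*a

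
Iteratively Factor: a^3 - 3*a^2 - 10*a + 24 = (a + 3)*(a^2 - 6*a + 8) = (a - 4)*(a + 3)*(a - 2)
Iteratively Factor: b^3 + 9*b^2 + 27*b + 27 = (b + 3)*(b^2 + 6*b + 9) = (b + 3)^2*(b + 3)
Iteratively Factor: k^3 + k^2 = (k + 1)*(k^2) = k*(k + 1)*(k)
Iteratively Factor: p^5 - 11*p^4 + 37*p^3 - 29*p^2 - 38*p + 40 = (p - 5)*(p^4 - 6*p^3 + 7*p^2 + 6*p - 8) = (p - 5)*(p - 4)*(p^3 - 2*p^2 - p + 2) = (p - 5)*(p - 4)*(p - 1)*(p^2 - p - 2) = (p - 5)*(p - 4)*(p - 2)*(p - 1)*(p + 1)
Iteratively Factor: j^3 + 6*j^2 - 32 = (j + 4)*(j^2 + 2*j - 8) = (j - 2)*(j + 4)*(j + 4)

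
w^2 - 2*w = w*(w - 2)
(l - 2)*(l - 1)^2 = l^3 - 4*l^2 + 5*l - 2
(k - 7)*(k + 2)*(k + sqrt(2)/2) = k^3 - 5*k^2 + sqrt(2)*k^2/2 - 14*k - 5*sqrt(2)*k/2 - 7*sqrt(2)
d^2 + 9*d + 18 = (d + 3)*(d + 6)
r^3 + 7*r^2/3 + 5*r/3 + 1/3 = (r + 1/3)*(r + 1)^2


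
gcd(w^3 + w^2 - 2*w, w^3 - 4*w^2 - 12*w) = w^2 + 2*w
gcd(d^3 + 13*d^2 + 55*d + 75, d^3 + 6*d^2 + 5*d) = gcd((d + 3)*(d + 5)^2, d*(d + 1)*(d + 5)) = d + 5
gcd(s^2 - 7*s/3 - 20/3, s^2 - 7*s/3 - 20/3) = s^2 - 7*s/3 - 20/3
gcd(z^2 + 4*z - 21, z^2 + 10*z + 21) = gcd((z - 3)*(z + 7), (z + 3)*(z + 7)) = z + 7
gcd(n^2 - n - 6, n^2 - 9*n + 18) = n - 3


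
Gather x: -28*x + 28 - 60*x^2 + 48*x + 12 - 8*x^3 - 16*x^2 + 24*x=-8*x^3 - 76*x^2 + 44*x + 40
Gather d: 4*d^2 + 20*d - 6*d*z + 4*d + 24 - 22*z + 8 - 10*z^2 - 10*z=4*d^2 + d*(24 - 6*z) - 10*z^2 - 32*z + 32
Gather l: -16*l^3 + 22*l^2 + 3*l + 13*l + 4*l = -16*l^3 + 22*l^2 + 20*l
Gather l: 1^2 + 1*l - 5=l - 4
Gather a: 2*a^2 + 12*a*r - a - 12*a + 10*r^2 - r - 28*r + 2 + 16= 2*a^2 + a*(12*r - 13) + 10*r^2 - 29*r + 18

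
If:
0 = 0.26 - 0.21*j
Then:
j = 1.24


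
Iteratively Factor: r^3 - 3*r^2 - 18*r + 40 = (r + 4)*(r^2 - 7*r + 10) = (r - 2)*(r + 4)*(r - 5)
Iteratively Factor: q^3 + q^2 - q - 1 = (q + 1)*(q^2 - 1) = (q - 1)*(q + 1)*(q + 1)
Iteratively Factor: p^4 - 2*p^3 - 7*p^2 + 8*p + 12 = (p + 2)*(p^3 - 4*p^2 + p + 6) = (p - 2)*(p + 2)*(p^2 - 2*p - 3) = (p - 2)*(p + 1)*(p + 2)*(p - 3)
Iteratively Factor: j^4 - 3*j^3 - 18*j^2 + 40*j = (j - 5)*(j^3 + 2*j^2 - 8*j) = (j - 5)*(j + 4)*(j^2 - 2*j) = j*(j - 5)*(j + 4)*(j - 2)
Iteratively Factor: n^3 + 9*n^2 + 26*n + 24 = (n + 3)*(n^2 + 6*n + 8) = (n + 3)*(n + 4)*(n + 2)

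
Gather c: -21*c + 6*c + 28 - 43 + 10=-15*c - 5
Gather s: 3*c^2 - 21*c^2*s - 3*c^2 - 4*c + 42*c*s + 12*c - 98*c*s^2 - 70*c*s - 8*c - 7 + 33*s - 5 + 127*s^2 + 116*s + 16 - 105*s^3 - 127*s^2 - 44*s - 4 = -98*c*s^2 - 105*s^3 + s*(-21*c^2 - 28*c + 105)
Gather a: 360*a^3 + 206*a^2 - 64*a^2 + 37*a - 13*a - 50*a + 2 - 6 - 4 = 360*a^3 + 142*a^2 - 26*a - 8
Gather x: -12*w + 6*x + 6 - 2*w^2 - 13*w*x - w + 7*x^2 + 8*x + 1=-2*w^2 - 13*w + 7*x^2 + x*(14 - 13*w) + 7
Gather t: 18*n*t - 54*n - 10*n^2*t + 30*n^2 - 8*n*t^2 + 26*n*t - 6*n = 30*n^2 - 8*n*t^2 - 60*n + t*(-10*n^2 + 44*n)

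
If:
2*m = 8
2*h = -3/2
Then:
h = -3/4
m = 4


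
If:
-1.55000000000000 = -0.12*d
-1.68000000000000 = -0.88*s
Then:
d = 12.92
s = 1.91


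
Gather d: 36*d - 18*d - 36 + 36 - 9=18*d - 9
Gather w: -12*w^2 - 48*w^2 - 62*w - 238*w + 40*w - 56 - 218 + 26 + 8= -60*w^2 - 260*w - 240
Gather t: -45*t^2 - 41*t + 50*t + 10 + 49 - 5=-45*t^2 + 9*t + 54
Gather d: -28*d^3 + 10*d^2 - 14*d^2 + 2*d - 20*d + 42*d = -28*d^3 - 4*d^2 + 24*d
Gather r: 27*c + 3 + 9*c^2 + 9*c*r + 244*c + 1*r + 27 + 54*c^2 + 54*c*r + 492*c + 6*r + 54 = 63*c^2 + 763*c + r*(63*c + 7) + 84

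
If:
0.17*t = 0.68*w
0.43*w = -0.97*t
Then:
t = 0.00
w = 0.00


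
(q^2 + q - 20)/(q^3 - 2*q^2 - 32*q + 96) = (q + 5)/(q^2 + 2*q - 24)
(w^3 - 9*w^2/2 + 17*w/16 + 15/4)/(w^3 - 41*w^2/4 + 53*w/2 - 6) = (16*w^2 - 8*w - 15)/(4*(4*w^2 - 25*w + 6))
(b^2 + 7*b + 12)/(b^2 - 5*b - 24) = (b + 4)/(b - 8)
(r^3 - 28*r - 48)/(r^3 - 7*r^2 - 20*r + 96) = (r^2 - 4*r - 12)/(r^2 - 11*r + 24)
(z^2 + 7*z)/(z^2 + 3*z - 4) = z*(z + 7)/(z^2 + 3*z - 4)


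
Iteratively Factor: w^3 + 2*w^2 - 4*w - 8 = (w + 2)*(w^2 - 4) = (w - 2)*(w + 2)*(w + 2)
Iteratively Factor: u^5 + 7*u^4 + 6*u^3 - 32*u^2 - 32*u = (u - 2)*(u^4 + 9*u^3 + 24*u^2 + 16*u) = u*(u - 2)*(u^3 + 9*u^2 + 24*u + 16) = u*(u - 2)*(u + 4)*(u^2 + 5*u + 4) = u*(u - 2)*(u + 1)*(u + 4)*(u + 4)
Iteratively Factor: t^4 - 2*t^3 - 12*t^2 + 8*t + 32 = (t - 2)*(t^3 - 12*t - 16) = (t - 2)*(t + 2)*(t^2 - 2*t - 8) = (t - 4)*(t - 2)*(t + 2)*(t + 2)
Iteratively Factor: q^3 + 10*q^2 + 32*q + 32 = (q + 4)*(q^2 + 6*q + 8) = (q + 2)*(q + 4)*(q + 4)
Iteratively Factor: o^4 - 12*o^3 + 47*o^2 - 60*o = (o - 3)*(o^3 - 9*o^2 + 20*o) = (o - 4)*(o - 3)*(o^2 - 5*o) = (o - 5)*(o - 4)*(o - 3)*(o)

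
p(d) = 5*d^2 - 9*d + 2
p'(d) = 10*d - 9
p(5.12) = 86.99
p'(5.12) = 42.20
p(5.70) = 113.15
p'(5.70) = 48.00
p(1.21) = -1.57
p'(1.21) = 3.10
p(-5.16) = 181.57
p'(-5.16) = -60.60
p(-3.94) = 115.08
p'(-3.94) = -48.40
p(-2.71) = 63.11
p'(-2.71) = -36.10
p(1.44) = -0.59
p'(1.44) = 5.40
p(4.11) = 49.47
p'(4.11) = 32.10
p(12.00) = 614.00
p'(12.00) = 111.00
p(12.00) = 614.00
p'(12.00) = 111.00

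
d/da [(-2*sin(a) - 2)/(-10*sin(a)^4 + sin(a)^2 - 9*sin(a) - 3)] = 2*(-30*sin(a)^4 - 40*sin(a)^3 + sin(a)^2 + 2*sin(a) - 6)*cos(a)/(10*sin(a)^4 - sin(a)^2 + 9*sin(a) + 3)^2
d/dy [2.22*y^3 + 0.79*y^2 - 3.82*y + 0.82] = 6.66*y^2 + 1.58*y - 3.82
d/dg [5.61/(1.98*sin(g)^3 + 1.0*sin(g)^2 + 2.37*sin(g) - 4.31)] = (-11.22*sin(g) + 16.6617*cos(2*g) - 29.9574)*cos(g)/(1.98*sin(g)^3 + 1.0*sin(g)^2 + 2.37*sin(g) - 4.31)^2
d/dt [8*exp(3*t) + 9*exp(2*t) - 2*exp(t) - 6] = (24*exp(2*t) + 18*exp(t) - 2)*exp(t)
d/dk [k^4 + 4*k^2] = 4*k*(k^2 + 2)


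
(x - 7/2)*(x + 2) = x^2 - 3*x/2 - 7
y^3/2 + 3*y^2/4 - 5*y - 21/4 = (y/2 + 1/2)*(y - 3)*(y + 7/2)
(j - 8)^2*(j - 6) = j^3 - 22*j^2 + 160*j - 384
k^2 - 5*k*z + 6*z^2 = (k - 3*z)*(k - 2*z)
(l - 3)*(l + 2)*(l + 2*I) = l^3 - l^2 + 2*I*l^2 - 6*l - 2*I*l - 12*I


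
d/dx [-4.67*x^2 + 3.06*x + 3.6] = 3.06 - 9.34*x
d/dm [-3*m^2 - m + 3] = -6*m - 1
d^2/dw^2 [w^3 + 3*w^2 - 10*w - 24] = 6*w + 6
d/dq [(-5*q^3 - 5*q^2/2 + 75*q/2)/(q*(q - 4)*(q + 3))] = 15/(2*(q^2 - 8*q + 16))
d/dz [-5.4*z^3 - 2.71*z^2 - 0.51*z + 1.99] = -16.2*z^2 - 5.42*z - 0.51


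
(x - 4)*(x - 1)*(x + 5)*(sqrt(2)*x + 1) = sqrt(2)*x^4 + x^3 - 21*sqrt(2)*x^2 - 21*x + 20*sqrt(2)*x + 20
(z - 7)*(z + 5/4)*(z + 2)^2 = z^4 - 7*z^3/4 - 111*z^2/4 - 58*z - 35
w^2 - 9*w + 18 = (w - 6)*(w - 3)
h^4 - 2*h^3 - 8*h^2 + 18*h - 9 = (h - 3)*(h - 1)^2*(h + 3)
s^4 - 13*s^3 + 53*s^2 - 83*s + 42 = (s - 7)*(s - 3)*(s - 2)*(s - 1)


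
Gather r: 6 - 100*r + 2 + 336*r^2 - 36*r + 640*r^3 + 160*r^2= 640*r^3 + 496*r^2 - 136*r + 8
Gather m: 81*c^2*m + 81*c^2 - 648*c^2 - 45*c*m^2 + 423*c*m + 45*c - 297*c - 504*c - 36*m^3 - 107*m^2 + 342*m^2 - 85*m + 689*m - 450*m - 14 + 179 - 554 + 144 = -567*c^2 - 756*c - 36*m^3 + m^2*(235 - 45*c) + m*(81*c^2 + 423*c + 154) - 245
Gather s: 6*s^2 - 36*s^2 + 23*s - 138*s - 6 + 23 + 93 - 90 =-30*s^2 - 115*s + 20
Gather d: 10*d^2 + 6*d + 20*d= 10*d^2 + 26*d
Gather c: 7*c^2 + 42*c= 7*c^2 + 42*c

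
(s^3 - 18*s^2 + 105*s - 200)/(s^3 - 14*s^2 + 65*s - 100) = (s - 8)/(s - 4)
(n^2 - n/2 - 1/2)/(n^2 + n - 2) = (n + 1/2)/(n + 2)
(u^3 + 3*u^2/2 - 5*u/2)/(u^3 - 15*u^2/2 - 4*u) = (-2*u^2 - 3*u + 5)/(-2*u^2 + 15*u + 8)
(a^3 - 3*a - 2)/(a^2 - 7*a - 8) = (a^2 - a - 2)/(a - 8)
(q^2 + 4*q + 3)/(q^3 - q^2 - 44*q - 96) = (q + 1)/(q^2 - 4*q - 32)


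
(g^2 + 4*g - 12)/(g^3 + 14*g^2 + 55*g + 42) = (g - 2)/(g^2 + 8*g + 7)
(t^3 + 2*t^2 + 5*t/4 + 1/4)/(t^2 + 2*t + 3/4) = (2*t^2 + 3*t + 1)/(2*t + 3)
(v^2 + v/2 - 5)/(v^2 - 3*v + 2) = (v + 5/2)/(v - 1)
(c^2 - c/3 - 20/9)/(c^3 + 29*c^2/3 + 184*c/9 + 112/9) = (3*c - 5)/(3*c^2 + 25*c + 28)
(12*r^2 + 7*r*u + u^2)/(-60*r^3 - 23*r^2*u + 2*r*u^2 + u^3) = -1/(5*r - u)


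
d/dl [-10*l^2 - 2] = -20*l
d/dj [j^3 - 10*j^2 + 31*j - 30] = 3*j^2 - 20*j + 31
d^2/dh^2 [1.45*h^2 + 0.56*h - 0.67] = 2.90000000000000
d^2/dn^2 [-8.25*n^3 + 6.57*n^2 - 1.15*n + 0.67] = 13.14 - 49.5*n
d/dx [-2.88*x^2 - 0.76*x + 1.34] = -5.76*x - 0.76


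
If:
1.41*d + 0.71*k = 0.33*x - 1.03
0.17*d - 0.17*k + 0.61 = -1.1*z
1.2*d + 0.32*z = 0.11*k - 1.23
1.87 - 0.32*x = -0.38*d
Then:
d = -0.79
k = 2.40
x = 4.91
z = -0.06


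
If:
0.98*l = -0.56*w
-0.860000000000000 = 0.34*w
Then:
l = 1.45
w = -2.53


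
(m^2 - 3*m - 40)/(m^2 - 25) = (m - 8)/(m - 5)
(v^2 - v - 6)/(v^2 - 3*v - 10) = (v - 3)/(v - 5)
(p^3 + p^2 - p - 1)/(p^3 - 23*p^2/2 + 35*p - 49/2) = 2*(p^2 + 2*p + 1)/(2*p^2 - 21*p + 49)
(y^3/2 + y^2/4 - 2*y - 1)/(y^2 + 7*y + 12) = (2*y^3 + y^2 - 8*y - 4)/(4*(y^2 + 7*y + 12))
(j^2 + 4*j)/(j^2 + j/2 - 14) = 2*j/(2*j - 7)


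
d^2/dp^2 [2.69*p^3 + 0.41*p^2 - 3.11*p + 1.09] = 16.14*p + 0.82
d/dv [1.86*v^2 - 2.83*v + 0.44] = 3.72*v - 2.83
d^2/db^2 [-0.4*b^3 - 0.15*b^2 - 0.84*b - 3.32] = -2.4*b - 0.3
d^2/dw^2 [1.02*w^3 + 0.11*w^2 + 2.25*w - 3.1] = 6.12*w + 0.22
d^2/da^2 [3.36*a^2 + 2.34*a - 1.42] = 6.72000000000000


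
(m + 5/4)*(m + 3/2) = m^2 + 11*m/4 + 15/8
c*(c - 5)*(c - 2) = c^3 - 7*c^2 + 10*c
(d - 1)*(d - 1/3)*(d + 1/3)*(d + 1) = d^4 - 10*d^2/9 + 1/9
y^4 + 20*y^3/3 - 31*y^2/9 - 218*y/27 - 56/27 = (y - 4/3)*(y + 1/3)*(y + 2/3)*(y + 7)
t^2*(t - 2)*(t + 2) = t^4 - 4*t^2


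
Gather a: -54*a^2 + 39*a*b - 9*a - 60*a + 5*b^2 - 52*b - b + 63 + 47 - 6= -54*a^2 + a*(39*b - 69) + 5*b^2 - 53*b + 104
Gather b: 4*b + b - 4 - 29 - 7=5*b - 40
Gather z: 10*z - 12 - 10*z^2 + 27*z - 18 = -10*z^2 + 37*z - 30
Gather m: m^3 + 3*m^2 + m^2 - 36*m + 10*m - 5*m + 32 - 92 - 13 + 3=m^3 + 4*m^2 - 31*m - 70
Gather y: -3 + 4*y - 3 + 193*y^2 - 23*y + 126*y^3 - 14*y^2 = 126*y^3 + 179*y^2 - 19*y - 6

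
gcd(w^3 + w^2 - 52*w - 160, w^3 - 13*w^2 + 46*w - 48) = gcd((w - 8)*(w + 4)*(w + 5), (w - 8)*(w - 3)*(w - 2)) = w - 8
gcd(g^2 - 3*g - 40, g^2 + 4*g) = 1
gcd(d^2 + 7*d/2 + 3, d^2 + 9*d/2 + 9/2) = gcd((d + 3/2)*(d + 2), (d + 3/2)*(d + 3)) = d + 3/2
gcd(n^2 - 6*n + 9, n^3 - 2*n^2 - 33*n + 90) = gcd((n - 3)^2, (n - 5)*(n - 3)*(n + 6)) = n - 3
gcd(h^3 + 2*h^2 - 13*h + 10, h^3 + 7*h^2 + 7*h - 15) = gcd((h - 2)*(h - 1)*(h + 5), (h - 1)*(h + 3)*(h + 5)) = h^2 + 4*h - 5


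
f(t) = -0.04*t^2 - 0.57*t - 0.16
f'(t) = -0.08*t - 0.57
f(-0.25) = -0.02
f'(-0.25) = -0.55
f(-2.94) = 1.17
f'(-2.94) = -0.33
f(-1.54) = 0.62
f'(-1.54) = -0.45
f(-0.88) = 0.31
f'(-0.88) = -0.50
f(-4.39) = 1.57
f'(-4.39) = -0.22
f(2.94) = -2.18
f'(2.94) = -0.81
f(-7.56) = 1.86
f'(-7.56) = 0.03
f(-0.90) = 0.32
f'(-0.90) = -0.50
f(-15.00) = -0.61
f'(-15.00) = 0.63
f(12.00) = -12.76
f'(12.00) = -1.53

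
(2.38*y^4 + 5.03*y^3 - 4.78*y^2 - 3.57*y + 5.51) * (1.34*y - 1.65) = 3.1892*y^5 + 2.8132*y^4 - 14.7047*y^3 + 3.1032*y^2 + 13.2739*y - 9.0915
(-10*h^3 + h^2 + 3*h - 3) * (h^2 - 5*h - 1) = -10*h^5 + 51*h^4 + 8*h^3 - 19*h^2 + 12*h + 3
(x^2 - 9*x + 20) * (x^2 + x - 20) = x^4 - 8*x^3 - 9*x^2 + 200*x - 400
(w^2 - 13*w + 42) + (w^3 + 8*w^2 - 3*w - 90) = w^3 + 9*w^2 - 16*w - 48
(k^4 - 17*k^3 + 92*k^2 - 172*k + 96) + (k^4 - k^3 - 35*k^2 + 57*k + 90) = 2*k^4 - 18*k^3 + 57*k^2 - 115*k + 186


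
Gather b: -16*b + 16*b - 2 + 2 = 0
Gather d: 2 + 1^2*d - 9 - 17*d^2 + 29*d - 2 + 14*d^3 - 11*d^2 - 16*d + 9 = 14*d^3 - 28*d^2 + 14*d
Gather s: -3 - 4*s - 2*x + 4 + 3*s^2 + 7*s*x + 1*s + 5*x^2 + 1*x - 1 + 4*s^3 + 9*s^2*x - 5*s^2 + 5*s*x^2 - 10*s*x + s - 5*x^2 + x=4*s^3 + s^2*(9*x - 2) + s*(5*x^2 - 3*x - 2)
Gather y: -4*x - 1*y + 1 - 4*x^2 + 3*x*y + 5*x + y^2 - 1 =-4*x^2 + x + y^2 + y*(3*x - 1)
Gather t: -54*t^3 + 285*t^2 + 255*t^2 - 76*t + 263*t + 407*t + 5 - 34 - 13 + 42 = -54*t^3 + 540*t^2 + 594*t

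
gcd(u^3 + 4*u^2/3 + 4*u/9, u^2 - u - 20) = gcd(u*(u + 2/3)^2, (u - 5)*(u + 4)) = 1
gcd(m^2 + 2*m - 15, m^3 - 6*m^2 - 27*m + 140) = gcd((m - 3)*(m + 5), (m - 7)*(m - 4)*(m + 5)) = m + 5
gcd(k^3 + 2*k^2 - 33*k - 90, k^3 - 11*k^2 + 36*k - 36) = k - 6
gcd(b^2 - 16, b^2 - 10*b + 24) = b - 4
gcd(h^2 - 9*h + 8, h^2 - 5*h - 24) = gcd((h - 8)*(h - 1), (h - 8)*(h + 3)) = h - 8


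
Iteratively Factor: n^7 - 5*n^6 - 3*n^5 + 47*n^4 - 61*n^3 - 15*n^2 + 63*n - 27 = (n - 1)*(n^6 - 4*n^5 - 7*n^4 + 40*n^3 - 21*n^2 - 36*n + 27) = (n - 1)*(n + 1)*(n^5 - 5*n^4 - 2*n^3 + 42*n^2 - 63*n + 27) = (n - 3)*(n - 1)*(n + 1)*(n^4 - 2*n^3 - 8*n^2 + 18*n - 9) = (n - 3)*(n - 1)^2*(n + 1)*(n^3 - n^2 - 9*n + 9) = (n - 3)*(n - 1)^2*(n + 1)*(n + 3)*(n^2 - 4*n + 3) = (n - 3)^2*(n - 1)^2*(n + 1)*(n + 3)*(n - 1)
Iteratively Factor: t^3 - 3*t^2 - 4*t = (t)*(t^2 - 3*t - 4) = t*(t - 4)*(t + 1)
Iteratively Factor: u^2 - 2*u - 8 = (u + 2)*(u - 4)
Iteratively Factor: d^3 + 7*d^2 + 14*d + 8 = (d + 2)*(d^2 + 5*d + 4) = (d + 2)*(d + 4)*(d + 1)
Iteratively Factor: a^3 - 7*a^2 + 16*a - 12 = (a - 2)*(a^2 - 5*a + 6) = (a - 2)^2*(a - 3)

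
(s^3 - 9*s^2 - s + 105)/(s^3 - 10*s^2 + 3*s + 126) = (s - 5)/(s - 6)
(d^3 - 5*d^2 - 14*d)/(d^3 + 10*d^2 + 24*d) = (d^2 - 5*d - 14)/(d^2 + 10*d + 24)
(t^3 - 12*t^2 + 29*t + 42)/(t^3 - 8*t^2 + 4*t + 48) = (t^2 - 6*t - 7)/(t^2 - 2*t - 8)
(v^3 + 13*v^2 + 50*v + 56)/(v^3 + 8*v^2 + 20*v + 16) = (v + 7)/(v + 2)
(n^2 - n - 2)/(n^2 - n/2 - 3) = 2*(n + 1)/(2*n + 3)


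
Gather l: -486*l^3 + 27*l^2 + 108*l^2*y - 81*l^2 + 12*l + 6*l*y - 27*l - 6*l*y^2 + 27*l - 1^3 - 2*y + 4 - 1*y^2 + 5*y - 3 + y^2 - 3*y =-486*l^3 + l^2*(108*y - 54) + l*(-6*y^2 + 6*y + 12)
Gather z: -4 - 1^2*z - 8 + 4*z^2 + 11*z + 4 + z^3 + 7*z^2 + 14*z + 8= z^3 + 11*z^2 + 24*z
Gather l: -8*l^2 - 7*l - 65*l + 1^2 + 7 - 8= -8*l^2 - 72*l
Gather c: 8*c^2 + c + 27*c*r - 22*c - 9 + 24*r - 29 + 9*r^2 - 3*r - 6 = 8*c^2 + c*(27*r - 21) + 9*r^2 + 21*r - 44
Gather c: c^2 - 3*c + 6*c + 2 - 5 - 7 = c^2 + 3*c - 10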